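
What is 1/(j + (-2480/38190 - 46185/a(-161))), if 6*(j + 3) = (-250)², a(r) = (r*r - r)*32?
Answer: 354158784/3688048927285 ≈ 9.6029e-5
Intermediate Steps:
a(r) = -32*r + 32*r² (a(r) = (r² - r)*32 = -32*r + 32*r²)
j = 31241/3 (j = -3 + (⅙)*(-250)² = -3 + (⅙)*62500 = -3 + 31250/3 = 31241/3 ≈ 10414.)
1/(j + (-2480/38190 - 46185/a(-161))) = 1/(31241/3 + (-2480/38190 - 46185*(-1/(5152*(-1 - 161))))) = 1/(31241/3 + (-2480*1/38190 - 46185/(32*(-161)*(-162)))) = 1/(31241/3 + (-248/3819 - 46185/834624)) = 1/(31241/3 + (-248/3819 - 46185*1/834624)) = 1/(31241/3 + (-248/3819 - 15395/278208)) = 1/(31241/3 - 42596363/354158784) = 1/(3688048927285/354158784) = 354158784/3688048927285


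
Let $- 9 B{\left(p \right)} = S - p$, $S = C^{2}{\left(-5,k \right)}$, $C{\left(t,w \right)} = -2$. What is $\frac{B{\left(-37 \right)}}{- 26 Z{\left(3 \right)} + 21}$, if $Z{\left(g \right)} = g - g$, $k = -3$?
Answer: $- \frac{41}{189} \approx -0.21693$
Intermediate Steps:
$Z{\left(g \right)} = 0$
$S = 4$ ($S = \left(-2\right)^{2} = 4$)
$B{\left(p \right)} = - \frac{4}{9} + \frac{p}{9}$ ($B{\left(p \right)} = - \frac{4 - p}{9} = - \frac{4}{9} + \frac{p}{9}$)
$\frac{B{\left(-37 \right)}}{- 26 Z{\left(3 \right)} + 21} = \frac{- \frac{4}{9} + \frac{1}{9} \left(-37\right)}{\left(-26\right) 0 + 21} = \frac{- \frac{4}{9} - \frac{37}{9}}{0 + 21} = - \frac{41}{9 \cdot 21} = \left(- \frac{41}{9}\right) \frac{1}{21} = - \frac{41}{189}$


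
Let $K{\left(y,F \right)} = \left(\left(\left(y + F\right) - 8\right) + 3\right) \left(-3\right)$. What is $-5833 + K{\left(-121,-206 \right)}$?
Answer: $-4837$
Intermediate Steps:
$K{\left(y,F \right)} = 15 - 3 F - 3 y$ ($K{\left(y,F \right)} = \left(\left(\left(F + y\right) - 8\right) + 3\right) \left(-3\right) = \left(\left(-8 + F + y\right) + 3\right) \left(-3\right) = \left(-5 + F + y\right) \left(-3\right) = 15 - 3 F - 3 y$)
$-5833 + K{\left(-121,-206 \right)} = -5833 - -996 = -5833 + \left(15 + 618 + 363\right) = -5833 + 996 = -4837$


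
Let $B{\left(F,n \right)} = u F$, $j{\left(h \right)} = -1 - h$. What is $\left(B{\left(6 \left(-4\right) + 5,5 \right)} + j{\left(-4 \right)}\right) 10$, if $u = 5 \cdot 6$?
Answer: $-5670$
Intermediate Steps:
$u = 30$
$B{\left(F,n \right)} = 30 F$
$\left(B{\left(6 \left(-4\right) + 5,5 \right)} + j{\left(-4 \right)}\right) 10 = \left(30 \left(6 \left(-4\right) + 5\right) - -3\right) 10 = \left(30 \left(-24 + 5\right) + \left(-1 + 4\right)\right) 10 = \left(30 \left(-19\right) + 3\right) 10 = \left(-570 + 3\right) 10 = \left(-567\right) 10 = -5670$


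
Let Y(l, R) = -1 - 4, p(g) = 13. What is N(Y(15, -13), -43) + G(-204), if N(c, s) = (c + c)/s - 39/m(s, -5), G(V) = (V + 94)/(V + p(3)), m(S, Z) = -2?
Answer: 333587/16426 ≈ 20.308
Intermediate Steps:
Y(l, R) = -5
G(V) = (94 + V)/(13 + V) (G(V) = (V + 94)/(V + 13) = (94 + V)/(13 + V))
N(c, s) = 39/2 + 2*c/s (N(c, s) = (c + c)/s - 39/(-2) = (2*c)/s - 39*(-½) = 2*c/s + 39/2 = 39/2 + 2*c/s)
N(Y(15, -13), -43) + G(-204) = (39/2 + 2*(-5)/(-43)) + (94 - 204)/(13 - 204) = (39/2 + 2*(-5)*(-1/43)) - 110/(-191) = (39/2 + 10/43) - 1/191*(-110) = 1697/86 + 110/191 = 333587/16426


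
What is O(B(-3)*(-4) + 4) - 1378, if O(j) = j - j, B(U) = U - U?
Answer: -1378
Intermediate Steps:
B(U) = 0
O(j) = 0
O(B(-3)*(-4) + 4) - 1378 = 0 - 1378 = -1378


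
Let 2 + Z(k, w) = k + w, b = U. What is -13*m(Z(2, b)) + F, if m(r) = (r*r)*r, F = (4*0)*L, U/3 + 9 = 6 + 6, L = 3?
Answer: -9477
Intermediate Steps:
U = 9 (U = -27 + 3*(6 + 6) = -27 + 3*12 = -27 + 36 = 9)
b = 9
Z(k, w) = -2 + k + w (Z(k, w) = -2 + (k + w) = -2 + k + w)
F = 0 (F = (4*0)*3 = 0*3 = 0)
m(r) = r**3 (m(r) = r**2*r = r**3)
-13*m(Z(2, b)) + F = -13*(-2 + 2 + 9)**3 + 0 = -13*9**3 + 0 = -13*729 + 0 = -9477 + 0 = -9477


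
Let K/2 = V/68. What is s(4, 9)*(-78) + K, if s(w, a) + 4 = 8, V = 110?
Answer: -5249/17 ≈ -308.76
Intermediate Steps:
s(w, a) = 4 (s(w, a) = -4 + 8 = 4)
K = 55/17 (K = 2*(110/68) = 2*(110*(1/68)) = 2*(55/34) = 55/17 ≈ 3.2353)
s(4, 9)*(-78) + K = 4*(-78) + 55/17 = -312 + 55/17 = -5249/17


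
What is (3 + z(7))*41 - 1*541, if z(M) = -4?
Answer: -582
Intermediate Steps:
(3 + z(7))*41 - 1*541 = (3 - 4)*41 - 1*541 = -1*41 - 541 = -41 - 541 = -582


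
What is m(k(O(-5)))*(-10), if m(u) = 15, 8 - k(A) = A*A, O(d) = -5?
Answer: -150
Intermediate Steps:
k(A) = 8 - A**2 (k(A) = 8 - A*A = 8 - A**2)
m(k(O(-5)))*(-10) = 15*(-10) = -150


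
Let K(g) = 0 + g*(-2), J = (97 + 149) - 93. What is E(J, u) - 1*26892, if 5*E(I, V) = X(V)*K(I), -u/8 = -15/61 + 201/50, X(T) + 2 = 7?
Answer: -27198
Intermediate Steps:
X(T) = 5 (X(T) = -2 + 7 = 5)
J = 153 (J = 246 - 93 = 153)
K(g) = -2*g (K(g) = 0 - 2*g = -2*g)
u = -46044/1525 (u = -8*(-15/61 + 201/50) = -8*11511/3050 = -46044/1525 ≈ -30.193)
E(I, V) = -2*I (E(I, V) = (5*(-2*I))/5 = (-10*I)/5 = -2*I)
E(J, u) - 1*26892 = -2*153 - 1*26892 = -306 - 26892 = -27198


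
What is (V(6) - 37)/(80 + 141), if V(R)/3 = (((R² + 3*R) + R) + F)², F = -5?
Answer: 9038/221 ≈ 40.896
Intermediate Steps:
V(R) = 3*(-5 + R² + 4*R)² (V(R) = 3*(((R² + 3*R) + R) - 5)² = 3*((R² + 4*R) - 5)² = 3*(-5 + R² + 4*R)²)
(V(6) - 37)/(80 + 141) = (3*(-5 + 6² + 4*6)² - 37)/(80 + 141) = (3*(-5 + 36 + 24)² - 37)/221 = (3*55² - 37)/221 = (3*3025 - 37)/221 = (9075 - 37)/221 = (1/221)*9038 = 9038/221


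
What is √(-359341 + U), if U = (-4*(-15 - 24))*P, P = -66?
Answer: I*√369637 ≈ 607.98*I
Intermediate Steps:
U = -10296 (U = -4*(-15 - 24)*(-66) = -4*(-39)*(-66) = 156*(-66) = -10296)
√(-359341 + U) = √(-359341 - 10296) = √(-369637) = I*√369637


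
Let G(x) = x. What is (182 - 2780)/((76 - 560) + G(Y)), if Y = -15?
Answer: 2598/499 ≈ 5.2064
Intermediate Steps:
(182 - 2780)/((76 - 560) + G(Y)) = (182 - 2780)/((76 - 560) - 15) = -2598/(-484 - 15) = -2598/(-499) = -2598*(-1/499) = 2598/499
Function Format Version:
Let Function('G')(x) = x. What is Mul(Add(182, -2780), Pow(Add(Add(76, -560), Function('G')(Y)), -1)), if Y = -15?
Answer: Rational(2598, 499) ≈ 5.2064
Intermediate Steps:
Mul(Add(182, -2780), Pow(Add(Add(76, -560), Function('G')(Y)), -1)) = Mul(Add(182, -2780), Pow(Add(Add(76, -560), -15), -1)) = Mul(-2598, Pow(Add(-484, -15), -1)) = Mul(-2598, Pow(-499, -1)) = Mul(-2598, Rational(-1, 499)) = Rational(2598, 499)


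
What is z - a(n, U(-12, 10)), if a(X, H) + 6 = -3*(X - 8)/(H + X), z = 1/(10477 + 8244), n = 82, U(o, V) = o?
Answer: 6009476/655235 ≈ 9.1715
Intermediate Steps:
z = 1/18721 ≈ 5.3416e-5
a(X, H) = -6 - 3*(-8 + X)/(H + X) (a(X, H) = -6 - 3*(X - 8)/(H + X) = -6 - 3*(-8 + X)/(H + X))
z - a(n, U(-12, 10)) = 1/18721 - 3*(8 - 3*82 - 2*(-12))/(-12 + 82) = 1/18721 - 3*(8 - 246 + 24)/70 = 1/18721 - 3*(-214)/70 = 1/18721 - 1*(-321/35) = 1/18721 + 321/35 = 6009476/655235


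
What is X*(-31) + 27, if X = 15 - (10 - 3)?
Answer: -221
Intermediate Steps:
X = 8 (X = 15 - 1*7 = 15 - 7 = 8)
X*(-31) + 27 = 8*(-31) + 27 = -248 + 27 = -221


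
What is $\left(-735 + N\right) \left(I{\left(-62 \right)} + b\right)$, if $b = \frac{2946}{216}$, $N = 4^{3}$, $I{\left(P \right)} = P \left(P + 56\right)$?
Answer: $- \frac{9315493}{36} \approx -2.5876 \cdot 10^{5}$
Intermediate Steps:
$I{\left(P \right)} = P \left(56 + P\right)$
$N = 64$
$b = \frac{491}{36}$ ($b = 2946 \cdot \frac{1}{216} = \frac{491}{36} \approx 13.639$)
$\left(-735 + N\right) \left(I{\left(-62 \right)} + b\right) = \left(-735 + 64\right) \left(- 62 \left(56 - 62\right) + \frac{491}{36}\right) = - 671 \left(\left(-62\right) \left(-6\right) + \frac{491}{36}\right) = - 671 \left(372 + \frac{491}{36}\right) = \left(-671\right) \frac{13883}{36} = - \frac{9315493}{36}$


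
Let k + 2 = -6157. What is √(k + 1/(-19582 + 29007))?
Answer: I*√21884312398/1885 ≈ 78.479*I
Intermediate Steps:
k = -6159 (k = -2 - 6157 = -6159)
√(k + 1/(-19582 + 29007)) = √(-6159 + 1/(-19582 + 29007)) = √(-6159 + 1/9425) = √(-58048574/9425) = I*√21884312398/1885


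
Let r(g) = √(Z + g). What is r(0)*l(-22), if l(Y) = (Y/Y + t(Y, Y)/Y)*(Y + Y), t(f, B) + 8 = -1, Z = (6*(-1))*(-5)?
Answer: -62*√30 ≈ -339.59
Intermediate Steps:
Z = 30 (Z = -6*(-5) = 30)
t(f, B) = -9 (t(f, B) = -8 - 1 = -9)
r(g) = √(30 + g)
l(Y) = 2*Y*(1 - 9/Y) (l(Y) = (Y/Y - 9/Y)*(Y + Y) = (1 - 9/Y)*(2*Y) = 2*Y*(1 - 9/Y))
r(0)*l(-22) = √(30 + 0)*(-18 + 2*(-22)) = √30*(-18 - 44) = √30*(-62) = -62*√30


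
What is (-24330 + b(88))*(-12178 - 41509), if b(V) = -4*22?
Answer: 1310929166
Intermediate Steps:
b(V) = -88
(-24330 + b(88))*(-12178 - 41509) = (-24330 - 88)*(-12178 - 41509) = -24418*(-53687) = 1310929166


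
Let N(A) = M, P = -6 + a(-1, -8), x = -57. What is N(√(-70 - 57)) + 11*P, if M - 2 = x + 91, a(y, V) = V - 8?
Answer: -206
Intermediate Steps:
a(y, V) = -8 + V
P = -22 (P = -6 + (-8 - 8) = -6 - 16 = -22)
M = 36 (M = 2 + (-57 + 91) = 2 + 34 = 36)
N(A) = 36
N(√(-70 - 57)) + 11*P = 36 + 11*(-22) = 36 - 242 = -206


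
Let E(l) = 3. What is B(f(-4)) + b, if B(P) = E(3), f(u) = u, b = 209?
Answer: 212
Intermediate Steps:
B(P) = 3
B(f(-4)) + b = 3 + 209 = 212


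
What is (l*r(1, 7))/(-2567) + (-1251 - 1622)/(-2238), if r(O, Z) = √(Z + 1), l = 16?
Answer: 2873/2238 - 32*√2/2567 ≈ 1.2661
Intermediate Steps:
r(O, Z) = √(1 + Z)
(l*r(1, 7))/(-2567) + (-1251 - 1622)/(-2238) = (16*√(1 + 7))/(-2567) + (-1251 - 1622)/(-2238) = (16*√8)*(-1/2567) - 2873*(-1/2238) = (16*(2*√2))*(-1/2567) + 2873/2238 = (32*√2)*(-1/2567) + 2873/2238 = -32*√2/2567 + 2873/2238 = 2873/2238 - 32*√2/2567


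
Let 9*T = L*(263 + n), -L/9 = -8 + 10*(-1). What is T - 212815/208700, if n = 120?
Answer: 287712997/41740 ≈ 6893.0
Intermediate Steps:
L = 162 (L = -9*(-8 + 10*(-1)) = -9*(-8 - 10) = -9*(-18) = 162)
T = 6894 (T = (162*(263 + 120))/9 = (162*383)/9 = (1/9)*62046 = 6894)
T - 212815/208700 = 6894 - 212815/208700 = 6894 - 212815*1/208700 = 6894 - 42563/41740 = 287712997/41740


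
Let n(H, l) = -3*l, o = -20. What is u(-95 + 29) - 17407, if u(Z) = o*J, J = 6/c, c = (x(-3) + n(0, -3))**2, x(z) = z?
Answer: -52231/3 ≈ -17410.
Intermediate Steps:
c = 36 (c = (-3 - 3*(-3))**2 = (-3 + 9)**2 = 6**2 = 36)
J = 1/6 (J = 6/36 = 6*(1/36) = 1/6 ≈ 0.16667)
u(Z) = -10/3 (u(Z) = -20*1/6 = -10/3)
u(-95 + 29) - 17407 = -10/3 - 17407 = -52231/3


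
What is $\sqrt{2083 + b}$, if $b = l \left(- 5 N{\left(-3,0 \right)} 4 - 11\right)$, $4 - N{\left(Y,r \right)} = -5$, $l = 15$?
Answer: $i \sqrt{782} \approx 27.964 i$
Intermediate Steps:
$N{\left(Y,r \right)} = 9$ ($N{\left(Y,r \right)} = 4 - -5 = 4 + 5 = 9$)
$b = -2865$ ($b = 15 \left(\left(-5\right) 9 \cdot 4 - 11\right) = 15 \left(\left(-45\right) 4 - 11\right) = 15 \left(-180 - 11\right) = 15 \left(-191\right) = -2865$)
$\sqrt{2083 + b} = \sqrt{2083 - 2865} = \sqrt{-782} = i \sqrt{782}$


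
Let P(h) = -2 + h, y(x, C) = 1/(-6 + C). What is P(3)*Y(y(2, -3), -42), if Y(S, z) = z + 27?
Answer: -15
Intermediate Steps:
Y(S, z) = 27 + z
P(3)*Y(y(2, -3), -42) = (-2 + 3)*(27 - 42) = 1*(-15) = -15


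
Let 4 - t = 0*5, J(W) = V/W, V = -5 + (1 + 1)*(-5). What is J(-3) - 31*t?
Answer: -119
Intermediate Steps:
V = -15 (V = -5 + 2*(-5) = -5 - 10 = -15)
J(W) = -15/W
t = 4 (t = 4 - 0*5 = 4 - 1*0 = 4 + 0 = 4)
J(-3) - 31*t = -15/(-3) - 31*4 = -15*(-1/3) - 124 = 5 - 124 = -119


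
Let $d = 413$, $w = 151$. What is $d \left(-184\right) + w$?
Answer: $-75841$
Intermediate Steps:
$d \left(-184\right) + w = 413 \left(-184\right) + 151 = -75992 + 151 = -75841$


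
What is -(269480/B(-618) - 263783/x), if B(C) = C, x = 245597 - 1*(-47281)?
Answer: 13181296889/30166434 ≈ 436.95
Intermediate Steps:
x = 292878 (x = 245597 + 47281 = 292878)
-(269480/B(-618) - 263783/x) = -(269480/(-618) - 263783/292878) = -(269480*(-1/618) - 263783*1/292878) = -(-134740/309 - 263783/292878) = -1*(-13181296889/30166434) = 13181296889/30166434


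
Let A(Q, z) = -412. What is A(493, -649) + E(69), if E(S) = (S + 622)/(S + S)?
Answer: -56165/138 ≈ -406.99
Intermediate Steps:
E(S) = (622 + S)/(2*S) (E(S) = (622 + S)/((2*S)) = (622 + S)*(1/(2*S)) = (622 + S)/(2*S))
A(493, -649) + E(69) = -412 + (1/2)*(622 + 69)/69 = -412 + (1/2)*(1/69)*691 = -412 + 691/138 = -56165/138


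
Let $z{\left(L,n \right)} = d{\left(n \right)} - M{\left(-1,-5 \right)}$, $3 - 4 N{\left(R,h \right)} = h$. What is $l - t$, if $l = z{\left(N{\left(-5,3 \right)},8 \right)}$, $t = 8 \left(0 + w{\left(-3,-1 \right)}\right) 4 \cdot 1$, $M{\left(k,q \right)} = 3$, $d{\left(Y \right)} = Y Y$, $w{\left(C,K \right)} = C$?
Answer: $157$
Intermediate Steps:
$N{\left(R,h \right)} = \frac{3}{4} - \frac{h}{4}$
$d{\left(Y \right)} = Y^{2}$
$z{\left(L,n \right)} = -3 + n^{2}$ ($z{\left(L,n \right)} = n^{2} - 3 = -3 + n^{2}$)
$t = -96$ ($t = 8 \left(0 - 3\right) 4 \cdot 1 = 8 \left(\left(-3\right) 4\right) 1 = 8 \left(-12\right) 1 = \left(-96\right) 1 = -96$)
$l = 61$ ($l = -3 + 8^{2} = -3 + 64 = 61$)
$l - t = 61 - -96 = 61 + 96 = 157$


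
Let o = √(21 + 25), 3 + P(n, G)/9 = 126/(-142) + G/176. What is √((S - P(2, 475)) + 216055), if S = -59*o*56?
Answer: √(2108666369359 - 32244978304*√46)/3124 ≈ 440.06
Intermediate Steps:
P(n, G) = -2484/71 + 9*G/176 (P(n, G) = -27 + 9*(126/(-142) + G/176) = -27 + 9*(126*(-1/142) + G*(1/176)) = -27 + 9*(-63/71 + G/176) = -27 + (-567/71 + 9*G/176) = -2484/71 + 9*G/176)
o = √46 ≈ 6.7823
S = -3304*√46 (S = -59*√46*56 = -3304*√46 ≈ -22409.)
√((S - P(2, 475)) + 216055) = √((-3304*√46 - (-2484/71 + (9/176)*475)) + 216055) = √((-3304*√46 - (-2484/71 + 4275/176)) + 216055) = √((-3304*√46 - 1*(-133659/12496)) + 216055) = √((-3304*√46 + 133659/12496) + 216055) = √((133659/12496 - 3304*√46) + 216055) = √(2699956939/12496 - 3304*√46)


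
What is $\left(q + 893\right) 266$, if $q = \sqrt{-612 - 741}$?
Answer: $237538 + 266 i \sqrt{1353} \approx 2.3754 \cdot 10^{5} + 9784.3 i$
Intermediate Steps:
$q = i \sqrt{1353}$ ($q = \sqrt{-1353} = i \sqrt{1353} \approx 36.783 i$)
$\left(q + 893\right) 266 = \left(i \sqrt{1353} + 893\right) 266 = \left(893 + i \sqrt{1353}\right) 266 = 237538 + 266 i \sqrt{1353}$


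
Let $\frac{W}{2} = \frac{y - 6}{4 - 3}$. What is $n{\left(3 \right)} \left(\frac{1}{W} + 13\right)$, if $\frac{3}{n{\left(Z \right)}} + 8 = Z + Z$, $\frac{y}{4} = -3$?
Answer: $- \frac{467}{24} \approx -19.458$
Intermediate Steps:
$y = -12$ ($y = 4 \left(-3\right) = -12$)
$n{\left(Z \right)} = \frac{3}{-8 + 2 Z}$ ($n{\left(Z \right)} = \frac{3}{-8 + \left(Z + Z\right)} = \frac{3}{-8 + 2 Z}$)
$W = -36$ ($W = 2 \frac{-12 - 6}{4 - 3} = 2 \left(- \frac{18}{1}\right) = 2 \left(\left(-18\right) 1\right) = 2 \left(-18\right) = -36$)
$n{\left(3 \right)} \left(\frac{1}{W} + 13\right) = \frac{3}{2 \left(-4 + 3\right)} \left(\frac{1}{-36} + 13\right) = \frac{3}{2 \left(-1\right)} \left(- \frac{1}{36} + 13\right) = \frac{3}{2} \left(-1\right) \frac{467}{36} = \left(- \frac{3}{2}\right) \frac{467}{36} = - \frac{467}{24}$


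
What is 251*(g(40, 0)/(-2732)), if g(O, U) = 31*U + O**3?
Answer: -4016000/683 ≈ -5879.9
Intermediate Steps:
g(O, U) = O**3 + 31*U
251*(g(40, 0)/(-2732)) = 251*((40**3 + 31*0)/(-2732)) = 251*((64000 + 0)*(-1/2732)) = 251*(64000*(-1/2732)) = 251*(-16000/683) = -4016000/683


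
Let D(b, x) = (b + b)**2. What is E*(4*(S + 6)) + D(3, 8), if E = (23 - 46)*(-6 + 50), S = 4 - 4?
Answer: -24252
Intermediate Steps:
S = 0
E = -1012 (E = -23*44 = -1012)
D(b, x) = 4*b**2 (D(b, x) = (2*b)**2 = 4*b**2)
E*(4*(S + 6)) + D(3, 8) = -4048*(0 + 6) + 4*3**2 = -4048*6 + 4*9 = -1012*24 + 36 = -24288 + 36 = -24252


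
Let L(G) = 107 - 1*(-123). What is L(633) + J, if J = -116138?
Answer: -115908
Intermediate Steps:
L(G) = 230 (L(G) = 107 + 123 = 230)
L(633) + J = 230 - 116138 = -115908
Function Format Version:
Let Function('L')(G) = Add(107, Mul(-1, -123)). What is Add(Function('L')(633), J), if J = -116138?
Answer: -115908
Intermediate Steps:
Function('L')(G) = 230 (Function('L')(G) = Add(107, 123) = 230)
Add(Function('L')(633), J) = Add(230, -116138) = -115908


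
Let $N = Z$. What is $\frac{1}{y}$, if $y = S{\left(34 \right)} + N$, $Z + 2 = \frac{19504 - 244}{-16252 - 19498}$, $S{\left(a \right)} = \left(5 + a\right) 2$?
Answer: $\frac{3575}{269774} \approx 0.013252$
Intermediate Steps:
$S{\left(a \right)} = 10 + 2 a$
$Z = - \frac{9076}{3575}$ ($Z = -2 + \frac{19504 - 244}{-16252 - 19498} = -2 + \frac{19260}{-35750} = -2 + 19260 \left(- \frac{1}{35750}\right) = -2 - \frac{1926}{3575} = - \frac{9076}{3575} \approx -2.5387$)
$N = - \frac{9076}{3575} \approx -2.5387$
$y = \frac{269774}{3575}$ ($y = \left(10 + 2 \cdot 34\right) - \frac{9076}{3575} = \left(10 + 68\right) - \frac{9076}{3575} = 78 - \frac{9076}{3575} = \frac{269774}{3575} \approx 75.461$)
$\frac{1}{y} = \frac{1}{\frac{269774}{3575}} = \frac{3575}{269774}$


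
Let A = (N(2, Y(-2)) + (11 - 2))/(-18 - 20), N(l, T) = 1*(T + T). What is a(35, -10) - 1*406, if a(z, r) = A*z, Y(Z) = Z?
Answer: -15603/38 ≈ -410.61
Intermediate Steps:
N(l, T) = 2*T (N(l, T) = 1*(2*T) = 2*T)
A = -5/38 (A = (2*(-2) + (11 - 2))/(-18 - 20) = (-4 + 9)/(-38) = 5*(-1/38) = -5/38 ≈ -0.13158)
a(z, r) = -5*z/38
a(35, -10) - 1*406 = -5/38*35 - 1*406 = -175/38 - 406 = -15603/38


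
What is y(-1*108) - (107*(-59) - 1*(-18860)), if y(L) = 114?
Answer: -12433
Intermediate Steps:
y(-1*108) - (107*(-59) - 1*(-18860)) = 114 - (107*(-59) - 1*(-18860)) = 114 - (-6313 + 18860) = 114 - 1*12547 = 114 - 12547 = -12433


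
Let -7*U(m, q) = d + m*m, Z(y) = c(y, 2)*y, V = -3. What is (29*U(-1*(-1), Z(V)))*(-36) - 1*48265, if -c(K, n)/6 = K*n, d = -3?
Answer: -339943/7 ≈ -48563.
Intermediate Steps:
c(K, n) = -6*K*n
Z(y) = -12*y**2 (Z(y) = (-6*y*2)*y = (-12*y)*y = -12*y**2)
U(m, q) = 3/7 - m**2/7 (U(m, q) = -(-3 + m*m)/7 = -(-3 + m**2)/7 = 3/7 - m**2/7)
(29*U(-1*(-1), Z(V)))*(-36) - 1*48265 = (29*(3/7 - (-1*(-1))**2/7))*(-36) - 1*48265 = (29*(3/7 - 1/7*1**2))*(-36) - 48265 = (29*(3/7 - 1/7*1))*(-36) - 48265 = (29*(3/7 - 1/7))*(-36) - 48265 = (29*(2/7))*(-36) - 48265 = (58/7)*(-36) - 48265 = -2088/7 - 48265 = -339943/7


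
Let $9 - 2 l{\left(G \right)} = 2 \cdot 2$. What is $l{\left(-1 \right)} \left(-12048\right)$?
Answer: $-30120$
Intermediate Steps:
$l{\left(G \right)} = \frac{5}{2}$ ($l{\left(G \right)} = \frac{9}{2} - \frac{2 \cdot 2}{2} = \frac{9}{2} - 2 = \frac{5}{2}$)
$l{\left(-1 \right)} \left(-12048\right) = \frac{5}{2} \left(-12048\right) = -30120$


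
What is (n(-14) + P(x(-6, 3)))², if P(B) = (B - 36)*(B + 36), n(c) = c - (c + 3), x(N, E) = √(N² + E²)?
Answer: 1572516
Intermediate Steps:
x(N, E) = √(E² + N²)
n(c) = -3 (n(c) = c - (3 + c) = c + (-3 - c) = -3)
P(B) = (-36 + B)*(36 + B)
(n(-14) + P(x(-6, 3)))² = (-3 + (-1296 + (√(3² + (-6)²))²))² = (-3 + (-1296 + (√(9 + 36))²))² = (-3 + (-1296 + (√45)²))² = (-3 + (-1296 + (3*√5)²))² = (-3 + (-1296 + 45))² = (-3 - 1251)² = (-1254)² = 1572516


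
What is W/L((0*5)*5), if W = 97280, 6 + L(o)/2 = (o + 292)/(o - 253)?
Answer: -1230592/181 ≈ -6798.9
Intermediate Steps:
L(o) = -12 + 2*(292 + o)/(-253 + o) (L(o) = -12 + 2*((o + 292)/(o - 253)) = -12 + 2*((292 + o)/(-253 + o)) = -12 + 2*(292 + o)/(-253 + o))
W/L((0*5)*5) = 97280/((10*(362 - 0*5*5)/(-253 + (0*5)*5))) = 97280/((10*(362 - 0*5)/(-253 + 0*5))) = 97280/((10*(362 - 1*0)/(-253 + 0))) = 97280/((10*(362 + 0)/(-253))) = 97280/((10*(-1/253)*362)) = 97280/(-3620/253) = 97280*(-253/3620) = -1230592/181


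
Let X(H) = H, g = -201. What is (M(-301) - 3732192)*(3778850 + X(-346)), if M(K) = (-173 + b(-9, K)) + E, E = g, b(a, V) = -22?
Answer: -14103598688352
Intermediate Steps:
E = -201
M(K) = -396 (M(K) = (-173 - 22) - 201 = -195 - 201 = -396)
(M(-301) - 3732192)*(3778850 + X(-346)) = (-396 - 3732192)*(3778850 - 346) = -3732588*3778504 = -14103598688352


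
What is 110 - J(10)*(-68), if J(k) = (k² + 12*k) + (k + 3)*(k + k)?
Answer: 32750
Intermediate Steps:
J(k) = k² + 12*k + 2*k*(3 + k) (J(k) = (k² + 12*k) + (3 + k)*(2*k) = (k² + 12*k) + 2*k*(3 + k) = k² + 12*k + 2*k*(3 + k))
110 - J(10)*(-68) = 110 - 3*10*(6 + 10)*(-68) = 110 - 3*10*16*(-68) = 110 - 1*480*(-68) = 110 - 480*(-68) = 110 + 32640 = 32750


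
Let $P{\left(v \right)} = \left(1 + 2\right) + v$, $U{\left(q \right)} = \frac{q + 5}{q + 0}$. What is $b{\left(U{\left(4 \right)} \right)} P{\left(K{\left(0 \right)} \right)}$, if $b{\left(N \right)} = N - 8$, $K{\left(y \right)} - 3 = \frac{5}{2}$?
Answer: $- \frac{391}{8} \approx -48.875$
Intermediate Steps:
$U{\left(q \right)} = \frac{5 + q}{q}$
$K{\left(y \right)} = \frac{11}{2}$ ($K{\left(y \right)} = 3 + \frac{5}{2} = \frac{11}{2}$)
$P{\left(v \right)} = 3 + v$
$b{\left(N \right)} = -8 + N$
$b{\left(U{\left(4 \right)} \right)} P{\left(K{\left(0 \right)} \right)} = \left(-8 + \frac{5 + 4}{4}\right) \left(3 + \frac{11}{2}\right) = \left(-8 + \frac{1}{4} \cdot 9\right) \frac{17}{2} = \left(-8 + \frac{9}{4}\right) \frac{17}{2} = \left(- \frac{23}{4}\right) \frac{17}{2} = - \frac{391}{8}$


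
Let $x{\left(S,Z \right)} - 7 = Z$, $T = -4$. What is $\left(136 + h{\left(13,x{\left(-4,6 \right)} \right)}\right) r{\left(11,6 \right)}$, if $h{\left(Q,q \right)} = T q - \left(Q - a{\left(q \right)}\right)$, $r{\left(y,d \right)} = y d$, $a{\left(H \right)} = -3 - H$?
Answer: $3630$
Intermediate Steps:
$x{\left(S,Z \right)} = 7 + Z$
$r{\left(y,d \right)} = d y$
$h{\left(Q,q \right)} = -3 - Q - 5 q$ ($h{\left(Q,q \right)} = - 4 q - \left(3 + Q + q\right) = -3 - Q - 5 q$)
$\left(136 + h{\left(13,x{\left(-4,6 \right)} \right)}\right) r{\left(11,6 \right)} = \left(136 - \left(16 + 5 \left(7 + 6\right)\right)\right) 6 \cdot 11 = \left(136 - 81\right) 66 = 55 \cdot 66 = 3630$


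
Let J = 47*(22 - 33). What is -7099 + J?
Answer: -7616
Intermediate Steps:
J = -517 (J = 47*(-11) = -517)
-7099 + J = -7099 - 517 = -7616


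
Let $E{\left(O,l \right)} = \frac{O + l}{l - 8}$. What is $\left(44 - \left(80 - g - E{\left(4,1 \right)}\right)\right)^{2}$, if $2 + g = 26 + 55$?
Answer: $\frac{87616}{49} \approx 1788.1$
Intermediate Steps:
$g = 79$ ($g = -2 + \left(26 + 55\right) = -2 + 81 = 79$)
$E{\left(O,l \right)} = \frac{O + l}{-8 + l}$
$\left(44 - \left(80 - g - E{\left(4,1 \right)}\right)\right)^{2} = \left(44 - \left(1 - \frac{4 + 1}{-8 + 1}\right)\right)^{2} = \left(44 - \left(1 - \frac{1}{-7} \cdot 5\right)\right)^{2} = \left(44 + \left(\left(\left(- \frac{1}{7}\right) 5 + 79\right) - 80\right)\right)^{2} = \left(44 + \left(\left(- \frac{5}{7} + 79\right) - 80\right)\right)^{2} = \left(44 + \left(\frac{548}{7} - 80\right)\right)^{2} = \left(44 - \frac{12}{7}\right)^{2} = \left(\frac{296}{7}\right)^{2} = \frac{87616}{49}$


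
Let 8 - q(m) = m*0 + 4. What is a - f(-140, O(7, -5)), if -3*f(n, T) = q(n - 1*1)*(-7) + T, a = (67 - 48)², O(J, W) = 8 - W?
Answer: 356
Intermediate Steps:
q(m) = 4 (q(m) = 8 - (m*0 + 4) = 8 - (0 + 4) = 8 - 1*4 = 8 - 4 = 4)
a = 361 (a = 19² = 361)
f(n, T) = 28/3 - T/3 (f(n, T) = -(4*(-7) + T)/3 = -(-28 + T)/3 = 28/3 - T/3)
a - f(-140, O(7, -5)) = 361 - (28/3 - (8 - 1*(-5))/3) = 361 - (28/3 - (8 + 5)/3) = 361 - (28/3 - ⅓*13) = 361 - (28/3 - 13/3) = 361 - 1*5 = 361 - 5 = 356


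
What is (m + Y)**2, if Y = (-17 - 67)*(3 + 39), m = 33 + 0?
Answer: 12215025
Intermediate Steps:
m = 33
Y = -3528 (Y = -84*42 = -3528)
(m + Y)**2 = (33 - 3528)**2 = (-3495)**2 = 12215025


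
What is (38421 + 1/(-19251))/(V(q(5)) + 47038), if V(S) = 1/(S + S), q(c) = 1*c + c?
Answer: 14792853400/18110590011 ≈ 0.81681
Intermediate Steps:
q(c) = 2*c (q(c) = c + c = 2*c)
V(S) = 1/(2*S)
(38421 + 1/(-19251))/(V(q(5)) + 47038) = (38421 + 1/(-19251))/(1/(2*((2*5))) + 47038) = (38421 - 1/19251)/((½)/10 + 47038) = 739642670/(19251*((½)*(⅒) + 47038)) = 739642670/(19251*(1/20 + 47038)) = 739642670/(19251*(940761/20)) = (739642670/19251)*(20/940761) = 14792853400/18110590011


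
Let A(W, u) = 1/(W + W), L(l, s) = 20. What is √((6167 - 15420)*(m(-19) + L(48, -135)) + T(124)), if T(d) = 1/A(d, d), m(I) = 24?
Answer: 2*I*√101721 ≈ 637.88*I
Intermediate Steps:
A(W, u) = 1/(2*W)
T(d) = 2*d (T(d) = 1/(1/(2*d)) = 2*d)
√((6167 - 15420)*(m(-19) + L(48, -135)) + T(124)) = √((6167 - 15420)*(24 + 20) + 2*124) = √(-9253*44 + 248) = √(-407132 + 248) = √(-406884) = 2*I*√101721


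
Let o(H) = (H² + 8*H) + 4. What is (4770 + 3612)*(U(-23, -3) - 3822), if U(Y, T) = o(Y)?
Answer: -29110686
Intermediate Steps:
o(H) = 4 + H² + 8*H
U(Y, T) = 4 + Y² + 8*Y
(4770 + 3612)*(U(-23, -3) - 3822) = (4770 + 3612)*((4 + (-23)² + 8*(-23)) - 3822) = 8382*((4 + 529 - 184) - 3822) = 8382*(349 - 3822) = 8382*(-3473) = -29110686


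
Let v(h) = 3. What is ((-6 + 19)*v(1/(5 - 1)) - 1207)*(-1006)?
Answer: 1175008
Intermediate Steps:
((-6 + 19)*v(1/(5 - 1)) - 1207)*(-1006) = ((-6 + 19)*3 - 1207)*(-1006) = (13*3 - 1207)*(-1006) = (39 - 1207)*(-1006) = -1168*(-1006) = 1175008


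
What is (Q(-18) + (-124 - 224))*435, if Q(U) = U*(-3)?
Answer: -127890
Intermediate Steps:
Q(U) = -3*U
(Q(-18) + (-124 - 224))*435 = (-3*(-18) + (-124 - 224))*435 = (54 - 348)*435 = -294*435 = -127890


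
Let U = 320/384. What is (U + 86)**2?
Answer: 271441/36 ≈ 7540.0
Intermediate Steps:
U = 5/6 (U = 320*(1/384) = 5/6 ≈ 0.83333)
(U + 86)**2 = (5/6 + 86)**2 = (521/6)**2 = 271441/36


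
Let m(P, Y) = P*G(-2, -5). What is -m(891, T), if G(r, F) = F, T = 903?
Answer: 4455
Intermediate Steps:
m(P, Y) = -5*P (m(P, Y) = P*(-5) = -5*P)
-m(891, T) = -(-5)*891 = -1*(-4455) = 4455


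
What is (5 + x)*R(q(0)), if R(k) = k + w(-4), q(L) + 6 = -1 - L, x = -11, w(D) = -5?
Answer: 72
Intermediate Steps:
q(L) = -7 - L (q(L) = -6 + (-1 - L) = -7 - L)
R(k) = -5 + k (R(k) = k - 5 = -5 + k)
(5 + x)*R(q(0)) = (5 - 11)*(-5 + (-7 - 1*0)) = -6*(-5 + (-7 + 0)) = -6*(-5 - 7) = -6*(-12) = 72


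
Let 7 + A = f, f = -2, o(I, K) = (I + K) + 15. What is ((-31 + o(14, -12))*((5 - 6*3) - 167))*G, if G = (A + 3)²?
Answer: 90720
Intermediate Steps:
o(I, K) = 15 + I + K
A = -9 (A = -7 - 2 = -9)
G = 36 (G = (-9 + 3)² = (-6)² = 36)
((-31 + o(14, -12))*((5 - 6*3) - 167))*G = ((-31 + (15 + 14 - 12))*((5 - 6*3) - 167))*36 = ((-31 + 17)*((5 - 18) - 167))*36 = -14*(-13 - 167)*36 = -14*(-180)*36 = 2520*36 = 90720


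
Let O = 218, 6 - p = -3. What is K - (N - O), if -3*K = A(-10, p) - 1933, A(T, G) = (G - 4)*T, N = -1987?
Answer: 2866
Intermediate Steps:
p = 9 (p = 6 - 1*(-3) = 6 + 3 = 9)
A(T, G) = T*(-4 + G) (A(T, G) = (-4 + G)*T = T*(-4 + G))
K = 661 (K = -(-10*(-4 + 9) - 1933)/3 = -(-10*5 - 1933)/3 = -(-50 - 1933)/3 = -1/3*(-1983) = 661)
K - (N - O) = 661 - (-1987 - 1*218) = 661 - (-1987 - 218) = 661 - 1*(-2205) = 661 + 2205 = 2866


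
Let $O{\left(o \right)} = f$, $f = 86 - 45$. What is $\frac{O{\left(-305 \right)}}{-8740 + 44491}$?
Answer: $\frac{41}{35751} \approx 0.0011468$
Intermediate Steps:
$f = 41$
$O{\left(o \right)} = 41$
$\frac{O{\left(-305 \right)}}{-8740 + 44491} = \frac{41}{-8740 + 44491} = \frac{41}{35751}$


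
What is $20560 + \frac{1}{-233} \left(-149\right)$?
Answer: $\frac{4790629}{233} \approx 20561.0$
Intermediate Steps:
$20560 + \frac{1}{-233} \left(-149\right) = 20560 - - \frac{149}{233} = 20560 + \frac{149}{233} = \frac{4790629}{233}$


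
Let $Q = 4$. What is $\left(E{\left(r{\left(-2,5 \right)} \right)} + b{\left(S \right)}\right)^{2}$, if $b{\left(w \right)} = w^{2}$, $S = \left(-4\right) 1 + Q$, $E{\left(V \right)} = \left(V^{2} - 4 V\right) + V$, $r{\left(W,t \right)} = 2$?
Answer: $4$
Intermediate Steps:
$E{\left(V \right)} = V^{2} - 3 V$
$S = 0$ ($S = \left(-4\right) 1 + 4 = -4 + 4 = 0$)
$\left(E{\left(r{\left(-2,5 \right)} \right)} + b{\left(S \right)}\right)^{2} = \left(2 \left(-3 + 2\right) + 0^{2}\right)^{2} = \left(2 \left(-1\right) + 0\right)^{2} = \left(-2 + 0\right)^{2} = \left(-2\right)^{2} = 4$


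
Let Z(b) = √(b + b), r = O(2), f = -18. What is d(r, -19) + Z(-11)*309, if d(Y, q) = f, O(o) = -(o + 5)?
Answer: -18 + 309*I*√22 ≈ -18.0 + 1449.3*I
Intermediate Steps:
O(o) = -5 - o (O(o) = -(5 + o) = -5 - o)
r = -7 (r = -5 - 1*2 = -5 - 2 = -7)
d(Y, q) = -18
Z(b) = √2*√b (Z(b) = √(2*b) = √2*√b)
d(r, -19) + Z(-11)*309 = -18 + (√2*√(-11))*309 = -18 + (√2*(I*√11))*309 = -18 + (I*√22)*309 = -18 + 309*I*√22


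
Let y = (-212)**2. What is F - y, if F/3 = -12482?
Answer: -82390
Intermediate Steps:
y = 44944
F = -37446 (F = 3*(-12482) = -37446)
F - y = -37446 - 1*44944 = -37446 - 44944 = -82390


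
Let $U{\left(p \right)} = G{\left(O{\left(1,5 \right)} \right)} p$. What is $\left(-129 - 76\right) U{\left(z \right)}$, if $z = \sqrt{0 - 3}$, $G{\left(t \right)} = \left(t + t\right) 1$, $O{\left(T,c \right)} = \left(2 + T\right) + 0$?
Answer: $- 1230 i \sqrt{3} \approx - 2130.4 i$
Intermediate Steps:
$O{\left(T,c \right)} = 2 + T$
$G{\left(t \right)} = 2 t$ ($G{\left(t \right)} = 2 t 1 = 2 t$)
$z = i \sqrt{3}$ ($z = \sqrt{-3} = i \sqrt{3} \approx 1.732 i$)
$U{\left(p \right)} = 6 p$ ($U{\left(p \right)} = 2 \left(2 + 1\right) p = 2 \cdot 3 p = 6 p$)
$\left(-129 - 76\right) U{\left(z \right)} = \left(-129 - 76\right) 6 i \sqrt{3} = - 205 \cdot 6 i \sqrt{3} = - 1230 i \sqrt{3}$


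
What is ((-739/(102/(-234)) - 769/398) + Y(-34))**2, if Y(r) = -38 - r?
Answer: 130659096445641/45778756 ≈ 2.8541e+6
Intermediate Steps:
((-739/(102/(-234)) - 769/398) + Y(-34))**2 = ((-739/(102/(-234)) - 769/398) + (-38 - 1*(-34)))**2 = ((-739/(102*(-1/234)) - 769*1/398) + (-38 + 34))**2 = ((-739/(-17/39) - 769/398) - 4)**2 = ((-739*(-39/17) - 769/398) - 4)**2 = ((28821/17 - 769/398) - 4)**2 = (11457685/6766 - 4)**2 = (11430621/6766)**2 = 130659096445641/45778756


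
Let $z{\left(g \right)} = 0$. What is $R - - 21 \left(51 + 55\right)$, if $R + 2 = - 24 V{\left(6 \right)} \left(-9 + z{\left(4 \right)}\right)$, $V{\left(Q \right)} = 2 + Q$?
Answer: $3952$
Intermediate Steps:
$R = 1726$ ($R = -2 + - 24 \left(2 + 6\right) \left(-9 + 0\right) = -2 + \left(-24\right) 8 \left(-9\right) = -2 - -1728 = -2 + 1728 = 1726$)
$R - - 21 \left(51 + 55\right) = 1726 - - 21 \left(51 + 55\right) = 1726 - \left(-21\right) 106 = 1726 - -2226 = 1726 + 2226 = 3952$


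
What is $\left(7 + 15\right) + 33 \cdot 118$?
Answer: $3916$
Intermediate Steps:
$\left(7 + 15\right) + 33 \cdot 118 = 22 + 3894 = 3916$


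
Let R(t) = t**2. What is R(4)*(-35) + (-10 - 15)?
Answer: -585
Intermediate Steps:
R(4)*(-35) + (-10 - 15) = 4**2*(-35) + (-10 - 15) = 16*(-35) - 25 = -560 - 25 = -585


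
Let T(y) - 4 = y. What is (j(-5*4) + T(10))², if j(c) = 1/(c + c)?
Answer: 312481/1600 ≈ 195.30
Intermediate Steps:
T(y) = 4 + y
j(c) = 1/(2*c)
(j(-5*4) + T(10))² = (1/(2*((-5*4))) + (4 + 10))² = ((½)/(-20) + 14)² = ((½)*(-1/20) + 14)² = (-1/40 + 14)² = (559/40)² = 312481/1600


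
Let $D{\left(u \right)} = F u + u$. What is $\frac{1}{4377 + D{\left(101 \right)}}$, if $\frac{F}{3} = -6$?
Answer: $\frac{1}{2660} \approx 0.00037594$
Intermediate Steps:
$F = -18$ ($F = 3 \left(-6\right) = -18$)
$D{\left(u \right)} = - 17 u$ ($D{\left(u \right)} = - 18 u + u = - 17 u$)
$\frac{1}{4377 + D{\left(101 \right)}} = \frac{1}{4377 - 1717} = \frac{1}{2660}$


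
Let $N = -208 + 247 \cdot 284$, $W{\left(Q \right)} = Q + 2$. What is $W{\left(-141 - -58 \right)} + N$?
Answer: $69859$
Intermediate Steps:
$W{\left(Q \right)} = 2 + Q$
$N = 69940$ ($N = -208 + 70148 = 69940$)
$W{\left(-141 - -58 \right)} + N = \left(2 - 83\right) + 69940 = -81 + 69940 = 69859$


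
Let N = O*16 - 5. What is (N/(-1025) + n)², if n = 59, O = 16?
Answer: 3626930176/1050625 ≈ 3452.2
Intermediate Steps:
N = 251 (N = 16*16 - 5 = 256 - 5 = 251)
(N/(-1025) + n)² = (251/(-1025) + 59)² = (251*(-1/1025) + 59)² = (-251/1025 + 59)² = (60224/1025)² = 3626930176/1050625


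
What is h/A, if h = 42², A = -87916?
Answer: -441/21979 ≈ -0.020065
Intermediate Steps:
h = 1764
h/A = 1764/(-87916) = 1764*(-1/87916) = -441/21979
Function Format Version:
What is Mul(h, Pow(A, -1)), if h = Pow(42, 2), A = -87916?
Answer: Rational(-441, 21979) ≈ -0.020065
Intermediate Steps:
h = 1764
Mul(h, Pow(A, -1)) = Mul(1764, Pow(-87916, -1)) = Mul(1764, Rational(-1, 87916)) = Rational(-441, 21979)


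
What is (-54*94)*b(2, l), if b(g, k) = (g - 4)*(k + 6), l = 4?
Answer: 101520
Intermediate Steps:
b(g, k) = (-4 + g)*(6 + k)
(-54*94)*b(2, l) = (-54*94)*(-24 - 4*4 + 6*2 + 2*4) = -5076*(-24 - 16 + 12 + 8) = -5076*(-20) = 101520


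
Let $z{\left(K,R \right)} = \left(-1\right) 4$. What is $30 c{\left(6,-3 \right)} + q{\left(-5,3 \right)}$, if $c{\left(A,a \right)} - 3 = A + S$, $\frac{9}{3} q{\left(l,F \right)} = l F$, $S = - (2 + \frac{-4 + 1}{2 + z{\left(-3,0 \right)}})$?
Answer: $160$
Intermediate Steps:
$z{\left(K,R \right)} = -4$
$S = - \frac{7}{2}$ ($S = - (2 + \frac{-4 + 1}{2 - 4}) = - (2 - \frac{3}{-2}) = - (2 - - \frac{3}{2}) = - (2 + \frac{3}{2}) = \left(-1\right) \frac{7}{2} = - \frac{7}{2} \approx -3.5$)
$q{\left(l,F \right)} = \frac{F l}{3}$ ($q{\left(l,F \right)} = \frac{l F}{3} = \frac{F l}{3}$)
$c{\left(A,a \right)} = - \frac{1}{2} + A$ ($c{\left(A,a \right)} = 3 + \left(A - \frac{7}{2}\right) = 3 + \left(- \frac{7}{2} + A\right) = - \frac{1}{2} + A$)
$30 c{\left(6,-3 \right)} + q{\left(-5,3 \right)} = 30 \left(- \frac{1}{2} + 6\right) + \frac{1}{3} \cdot 3 \left(-5\right) = 30 \cdot \frac{11}{2} - 5 = 165 - 5 = 160$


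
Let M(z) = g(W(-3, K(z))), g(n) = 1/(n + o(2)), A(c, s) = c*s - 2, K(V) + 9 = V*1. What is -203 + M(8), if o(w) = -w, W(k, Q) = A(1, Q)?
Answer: -1016/5 ≈ -203.20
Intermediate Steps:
K(V) = -9 + V (K(V) = -9 + V*1 = -9 + V)
A(c, s) = -2 + c*s
W(k, Q) = -2 + Q (W(k, Q) = -2 + 1*Q = -2 + Q)
g(n) = 1/(-2 + n) (g(n) = 1/(n - 1*2) = 1/(n - 2) = 1/(-2 + n))
M(z) = 1/(-13 + z) (M(z) = 1/(-2 + (-2 + (-9 + z))) = 1/(-2 + (-11 + z)) = 1/(-13 + z))
-203 + M(8) = -203 + 1/(-13 + 8) = -203 + 1/(-5) = -203 - ⅕ = -1016/5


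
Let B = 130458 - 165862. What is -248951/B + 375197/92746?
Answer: 18186342017/1641789692 ≈ 11.077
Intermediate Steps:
B = -35404
-248951/B + 375197/92746 = -248951/(-35404) + 375197/92746 = -248951*(-1/35404) + 375197*(1/92746) = 248951/35404 + 375197/92746 = 18186342017/1641789692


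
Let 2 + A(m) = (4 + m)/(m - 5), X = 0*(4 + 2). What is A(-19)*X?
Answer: 0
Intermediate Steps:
X = 0 (X = 0*6 = 0)
A(m) = -2 + (4 + m)/(-5 + m) (A(m) = -2 + (4 + m)/(m - 5) = -2 + (4 + m)/(-5 + m))
A(-19)*X = ((14 - 1*(-19))/(-5 - 19))*0 = ((14 + 19)/(-24))*0 = -1/24*33*0 = -11/8*0 = 0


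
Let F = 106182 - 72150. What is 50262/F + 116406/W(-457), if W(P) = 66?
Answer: 110134619/62392 ≈ 1765.2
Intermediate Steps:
F = 34032
50262/F + 116406/W(-457) = 50262/34032 + 116406/66 = 50262*(1/34032) + 116406*(1/66) = 8377/5672 + 19401/11 = 110134619/62392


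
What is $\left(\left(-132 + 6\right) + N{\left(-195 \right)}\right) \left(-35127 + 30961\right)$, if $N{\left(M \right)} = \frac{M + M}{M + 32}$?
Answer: $\frac{83936568}{163} \approx 5.1495 \cdot 10^{5}$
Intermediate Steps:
$N{\left(M \right)} = \frac{2 M}{32 + M}$
$\left(\left(-132 + 6\right) + N{\left(-195 \right)}\right) \left(-35127 + 30961\right) = \left(\left(-132 + 6\right) + 2 \left(-195\right) \frac{1}{32 - 195}\right) \left(-35127 + 30961\right) = \left(-126 + 2 \left(-195\right) \frac{1}{-163}\right) \left(-4166\right) = \left(-126 + 2 \left(-195\right) \left(- \frac{1}{163}\right)\right) \left(-4166\right) = \left(-126 + \frac{390}{163}\right) \left(-4166\right) = \left(- \frac{20148}{163}\right) \left(-4166\right) = \frac{83936568}{163}$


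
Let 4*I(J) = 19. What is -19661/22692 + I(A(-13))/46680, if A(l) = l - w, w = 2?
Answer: -101963077/117695840 ≈ -0.86633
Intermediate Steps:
A(l) = -2 + l (A(l) = l - 1*2 = l - 2 = -2 + l)
I(J) = 19/4 (I(J) = (¼)*19 = 19/4)
-19661/22692 + I(A(-13))/46680 = -19661/22692 + (19/4)/46680 = -19661*1/22692 + (19/4)*(1/46680) = -19661/22692 + 19/186720 = -101963077/117695840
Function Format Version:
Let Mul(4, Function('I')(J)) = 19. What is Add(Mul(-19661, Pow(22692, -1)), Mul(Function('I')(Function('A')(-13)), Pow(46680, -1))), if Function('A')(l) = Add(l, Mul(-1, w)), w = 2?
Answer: Rational(-101963077, 117695840) ≈ -0.86633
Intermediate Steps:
Function('A')(l) = Add(-2, l) (Function('A')(l) = Add(l, Mul(-1, 2)) = Add(l, -2) = Add(-2, l))
Function('I')(J) = Rational(19, 4) (Function('I')(J) = Mul(Rational(1, 4), 19) = Rational(19, 4))
Add(Mul(-19661, Pow(22692, -1)), Mul(Function('I')(Function('A')(-13)), Pow(46680, -1))) = Add(Mul(-19661, Pow(22692, -1)), Mul(Rational(19, 4), Pow(46680, -1))) = Add(Mul(-19661, Rational(1, 22692)), Mul(Rational(19, 4), Rational(1, 46680))) = Add(Rational(-19661, 22692), Rational(19, 186720)) = Rational(-101963077, 117695840)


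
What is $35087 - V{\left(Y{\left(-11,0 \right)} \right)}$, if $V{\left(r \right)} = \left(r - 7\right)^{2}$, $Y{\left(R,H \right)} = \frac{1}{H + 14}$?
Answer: $\frac{6867643}{196} \approx 35039.0$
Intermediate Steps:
$Y{\left(R,H \right)} = \frac{1}{14 + H}$
$V{\left(r \right)} = \left(-7 + r\right)^{2}$
$35087 - V{\left(Y{\left(-11,0 \right)} \right)} = 35087 - \left(-7 + \frac{1}{14 + 0}\right)^{2} = 35087 - \left(-7 + \frac{1}{14}\right)^{2} = 35087 - \left(- \frac{97}{14}\right)^{2} = 35087 - \frac{9409}{196} = \frac{6867643}{196}$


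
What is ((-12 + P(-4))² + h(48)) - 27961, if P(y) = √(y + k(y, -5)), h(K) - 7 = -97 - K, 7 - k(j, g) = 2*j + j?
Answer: -28099 + (12 - √15)² ≈ -28033.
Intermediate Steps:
k(j, g) = 7 - 3*j (k(j, g) = 7 - (2*j + j) = 7 - 3*j)
h(K) = -90 - K (h(K) = 7 + (-97 - K) = -90 - K)
P(y) = √(7 - 2*y) (P(y) = √(y + (7 - 3*y)) = √(7 - 2*y))
((-12 + P(-4))² + h(48)) - 27961 = ((-12 + √(7 - 2*(-4)))² + (-90 - 1*48)) - 27961 = ((-12 + √(7 + 8))² + (-90 - 48)) - 27961 = ((-12 + √15)² - 138) - 27961 = (-138 + (-12 + √15)²) - 27961 = -28099 + (-12 + √15)²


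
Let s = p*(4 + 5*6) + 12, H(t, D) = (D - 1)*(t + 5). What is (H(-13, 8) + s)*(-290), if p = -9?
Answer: 101500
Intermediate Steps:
H(t, D) = (-1 + D)*(5 + t)
s = -294 (s = -9*(4 + 5*6) + 12 = -9*(4 + 30) + 12 = -9*34 + 12 = -306 + 12 = -294)
(H(-13, 8) + s)*(-290) = ((-5 - 1*(-13) + 5*8 + 8*(-13)) - 294)*(-290) = ((-5 + 13 + 40 - 104) - 294)*(-290) = (-56 - 294)*(-290) = -350*(-290) = 101500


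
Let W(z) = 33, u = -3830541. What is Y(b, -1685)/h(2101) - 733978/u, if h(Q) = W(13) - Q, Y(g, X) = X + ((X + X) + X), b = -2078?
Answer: 621266201/180035427 ≈ 3.4508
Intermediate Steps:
Y(g, X) = 4*X (Y(g, X) = X + (2*X + X) = X + 3*X = 4*X)
h(Q) = 33 - Q
Y(b, -1685)/h(2101) - 733978/u = (4*(-1685))/(33 - 1*2101) - 733978/(-3830541) = -6740/(33 - 2101) - 733978*(-1/3830541) = -6740/(-2068) + 733978/3830541 = -6740*(-1/2068) + 733978/3830541 = 1685/517 + 733978/3830541 = 621266201/180035427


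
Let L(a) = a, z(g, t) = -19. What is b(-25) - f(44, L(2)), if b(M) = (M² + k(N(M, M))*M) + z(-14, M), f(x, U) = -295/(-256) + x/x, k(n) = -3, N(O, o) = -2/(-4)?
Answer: 173785/256 ≈ 678.85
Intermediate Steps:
N(O, o) = ½ (N(O, o) = -2*(-¼) = ½)
f(x, U) = 551/256 (f(x, U) = -295*(-1/256) + 1 = 295/256 + 1 = 551/256)
b(M) = -19 + M² - 3*M (b(M) = (M² - 3*M) - 19 = -19 + M² - 3*M)
b(-25) - f(44, L(2)) = (-19 + (-25)² - 3*(-25)) - 1*551/256 = (-19 + 625 + 75) - 551/256 = 681 - 551/256 = 173785/256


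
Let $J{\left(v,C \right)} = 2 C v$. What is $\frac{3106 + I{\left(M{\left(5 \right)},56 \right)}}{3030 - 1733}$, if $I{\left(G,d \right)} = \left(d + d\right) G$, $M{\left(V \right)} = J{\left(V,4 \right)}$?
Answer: $\frac{7586}{1297} \approx 5.8489$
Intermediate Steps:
$J{\left(v,C \right)} = 2 C v$
$M{\left(V \right)} = 8 V$ ($M{\left(V \right)} = 2 \cdot 4 V = 8 V$)
$I{\left(G,d \right)} = 2 G d$ ($I{\left(G,d \right)} = 2 d G = 2 G d$)
$\frac{3106 + I{\left(M{\left(5 \right)},56 \right)}}{3030 - 1733} = \frac{3106 + 2 \cdot 8 \cdot 5 \cdot 56}{3030 - 1733} = \frac{3106 + 2 \cdot 40 \cdot 56}{1297} = \left(3106 + 4480\right) \frac{1}{1297} = 7586 \cdot \frac{1}{1297} = \frac{7586}{1297}$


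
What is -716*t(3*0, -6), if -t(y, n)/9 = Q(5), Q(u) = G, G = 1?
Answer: 6444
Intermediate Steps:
Q(u) = 1
t(y, n) = -9 (t(y, n) = -9*1 = -9)
-716*t(3*0, -6) = -716*(-9) = 6444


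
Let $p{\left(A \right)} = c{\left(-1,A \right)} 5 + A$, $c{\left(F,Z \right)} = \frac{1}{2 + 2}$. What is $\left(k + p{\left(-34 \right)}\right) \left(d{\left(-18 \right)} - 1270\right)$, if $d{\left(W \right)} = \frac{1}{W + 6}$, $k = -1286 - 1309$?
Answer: $\frac{160198151}{48} \approx 3.3375 \cdot 10^{6}$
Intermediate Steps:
$c{\left(F,Z \right)} = \frac{1}{4}$
$k = -2595$ ($k = -1286 - 1309 = -2595$)
$p{\left(A \right)} = \frac{5}{4} + A$ ($p{\left(A \right)} = \frac{1}{4} \cdot 5 + A = \frac{5}{4} + A$)
$d{\left(W \right)} = \frac{1}{6 + W}$
$\left(k + p{\left(-34 \right)}\right) \left(d{\left(-18 \right)} - 1270\right) = \left(-2595 + \left(\frac{5}{4} - 34\right)\right) \left(\frac{1}{6 - 18} - 1270\right) = \left(-2595 - \frac{131}{4}\right) \left(\frac{1}{-12} - 1270\right) = - \frac{10511 \left(- \frac{1}{12} - 1270\right)}{4} = \left(- \frac{10511}{4}\right) \left(- \frac{15241}{12}\right) = \frac{160198151}{48}$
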